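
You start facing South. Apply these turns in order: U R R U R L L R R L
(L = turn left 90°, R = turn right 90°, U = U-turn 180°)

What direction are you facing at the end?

Start: South
  U (U-turn (180°)) -> North
  R (right (90° clockwise)) -> East
  R (right (90° clockwise)) -> South
  U (U-turn (180°)) -> North
  R (right (90° clockwise)) -> East
  L (left (90° counter-clockwise)) -> North
  L (left (90° counter-clockwise)) -> West
  R (right (90° clockwise)) -> North
  R (right (90° clockwise)) -> East
  L (left (90° counter-clockwise)) -> North
Final: North

Answer: Final heading: North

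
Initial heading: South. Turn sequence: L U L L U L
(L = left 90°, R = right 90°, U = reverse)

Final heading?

Answer: Final heading: South

Derivation:
Start: South
  L (left (90° counter-clockwise)) -> East
  U (U-turn (180°)) -> West
  L (left (90° counter-clockwise)) -> South
  L (left (90° counter-clockwise)) -> East
  U (U-turn (180°)) -> West
  L (left (90° counter-clockwise)) -> South
Final: South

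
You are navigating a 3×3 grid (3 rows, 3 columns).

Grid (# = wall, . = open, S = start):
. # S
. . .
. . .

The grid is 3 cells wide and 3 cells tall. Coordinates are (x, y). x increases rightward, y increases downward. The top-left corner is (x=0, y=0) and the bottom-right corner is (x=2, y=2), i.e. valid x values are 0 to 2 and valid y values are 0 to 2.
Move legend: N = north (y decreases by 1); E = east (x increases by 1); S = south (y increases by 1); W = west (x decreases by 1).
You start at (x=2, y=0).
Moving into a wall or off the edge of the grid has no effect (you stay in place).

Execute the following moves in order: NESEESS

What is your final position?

Answer: Final position: (x=2, y=2)

Derivation:
Start: (x=2, y=0)
  N (north): blocked, stay at (x=2, y=0)
  E (east): blocked, stay at (x=2, y=0)
  S (south): (x=2, y=0) -> (x=2, y=1)
  E (east): blocked, stay at (x=2, y=1)
  E (east): blocked, stay at (x=2, y=1)
  S (south): (x=2, y=1) -> (x=2, y=2)
  S (south): blocked, stay at (x=2, y=2)
Final: (x=2, y=2)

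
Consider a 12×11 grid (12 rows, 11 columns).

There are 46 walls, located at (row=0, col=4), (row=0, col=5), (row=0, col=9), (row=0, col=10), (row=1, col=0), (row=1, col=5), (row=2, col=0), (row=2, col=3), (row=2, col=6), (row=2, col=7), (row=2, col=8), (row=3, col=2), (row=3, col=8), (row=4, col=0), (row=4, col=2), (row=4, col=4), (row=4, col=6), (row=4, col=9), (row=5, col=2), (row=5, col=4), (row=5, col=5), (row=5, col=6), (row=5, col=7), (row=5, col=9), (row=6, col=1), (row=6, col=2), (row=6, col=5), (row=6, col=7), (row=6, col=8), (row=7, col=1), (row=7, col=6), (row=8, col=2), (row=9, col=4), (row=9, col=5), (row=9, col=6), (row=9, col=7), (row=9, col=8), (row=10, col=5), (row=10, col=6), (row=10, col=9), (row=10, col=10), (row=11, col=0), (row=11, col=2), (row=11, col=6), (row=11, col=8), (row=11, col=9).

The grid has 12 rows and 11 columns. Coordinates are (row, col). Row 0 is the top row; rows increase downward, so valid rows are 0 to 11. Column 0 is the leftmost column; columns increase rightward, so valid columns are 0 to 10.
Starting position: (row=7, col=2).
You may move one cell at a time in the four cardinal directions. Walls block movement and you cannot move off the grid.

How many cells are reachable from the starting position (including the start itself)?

BFS flood-fill from (row=7, col=2):
  Distance 0: (row=7, col=2)
  Distance 1: (row=7, col=3)
  Distance 2: (row=6, col=3), (row=7, col=4), (row=8, col=3)
  Distance 3: (row=5, col=3), (row=6, col=4), (row=7, col=5), (row=8, col=4), (row=9, col=3)
  Distance 4: (row=4, col=3), (row=8, col=5), (row=9, col=2), (row=10, col=3)
  Distance 5: (row=3, col=3), (row=8, col=6), (row=9, col=1), (row=10, col=2), (row=10, col=4), (row=11, col=3)
  Distance 6: (row=3, col=4), (row=8, col=1), (row=8, col=7), (row=9, col=0), (row=10, col=1), (row=11, col=4)
  Distance 7: (row=2, col=4), (row=3, col=5), (row=7, col=7), (row=8, col=0), (row=8, col=8), (row=10, col=0), (row=11, col=1), (row=11, col=5)
  Distance 8: (row=1, col=4), (row=2, col=5), (row=3, col=6), (row=4, col=5), (row=7, col=0), (row=7, col=8), (row=8, col=9)
  Distance 9: (row=1, col=3), (row=3, col=7), (row=6, col=0), (row=7, col=9), (row=8, col=10), (row=9, col=9)
  Distance 10: (row=0, col=3), (row=1, col=2), (row=4, col=7), (row=5, col=0), (row=6, col=9), (row=7, col=10), (row=9, col=10)
  Distance 11: (row=0, col=2), (row=1, col=1), (row=2, col=2), (row=4, col=8), (row=5, col=1), (row=6, col=10)
  Distance 12: (row=0, col=1), (row=2, col=1), (row=4, col=1), (row=5, col=8), (row=5, col=10)
  Distance 13: (row=0, col=0), (row=3, col=1), (row=4, col=10)
  Distance 14: (row=3, col=0), (row=3, col=10)
  Distance 15: (row=2, col=10), (row=3, col=9)
  Distance 16: (row=1, col=10), (row=2, col=9)
  Distance 17: (row=1, col=9)
  Distance 18: (row=1, col=8)
  Distance 19: (row=0, col=8), (row=1, col=7)
  Distance 20: (row=0, col=7), (row=1, col=6)
  Distance 21: (row=0, col=6)
Total reachable: 81 (grid has 86 open cells total)

Answer: Reachable cells: 81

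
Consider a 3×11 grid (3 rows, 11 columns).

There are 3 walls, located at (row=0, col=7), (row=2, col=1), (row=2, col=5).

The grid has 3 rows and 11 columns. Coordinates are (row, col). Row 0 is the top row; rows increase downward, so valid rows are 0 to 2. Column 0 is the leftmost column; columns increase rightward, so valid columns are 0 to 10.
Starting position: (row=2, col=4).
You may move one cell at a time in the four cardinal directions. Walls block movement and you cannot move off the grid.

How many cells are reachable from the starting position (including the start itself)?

Answer: Reachable cells: 30

Derivation:
BFS flood-fill from (row=2, col=4):
  Distance 0: (row=2, col=4)
  Distance 1: (row=1, col=4), (row=2, col=3)
  Distance 2: (row=0, col=4), (row=1, col=3), (row=1, col=5), (row=2, col=2)
  Distance 3: (row=0, col=3), (row=0, col=5), (row=1, col=2), (row=1, col=6)
  Distance 4: (row=0, col=2), (row=0, col=6), (row=1, col=1), (row=1, col=7), (row=2, col=6)
  Distance 5: (row=0, col=1), (row=1, col=0), (row=1, col=8), (row=2, col=7)
  Distance 6: (row=0, col=0), (row=0, col=8), (row=1, col=9), (row=2, col=0), (row=2, col=8)
  Distance 7: (row=0, col=9), (row=1, col=10), (row=2, col=9)
  Distance 8: (row=0, col=10), (row=2, col=10)
Total reachable: 30 (grid has 30 open cells total)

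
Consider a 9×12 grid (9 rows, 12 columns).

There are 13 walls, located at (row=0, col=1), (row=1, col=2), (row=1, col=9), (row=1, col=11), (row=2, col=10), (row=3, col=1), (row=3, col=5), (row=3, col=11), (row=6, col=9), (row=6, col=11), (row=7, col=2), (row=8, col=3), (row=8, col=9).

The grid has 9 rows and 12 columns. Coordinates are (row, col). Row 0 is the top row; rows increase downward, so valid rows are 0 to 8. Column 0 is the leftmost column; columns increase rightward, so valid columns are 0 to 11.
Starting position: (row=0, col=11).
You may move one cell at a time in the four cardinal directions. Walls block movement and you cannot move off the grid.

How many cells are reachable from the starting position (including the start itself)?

BFS flood-fill from (row=0, col=11):
  Distance 0: (row=0, col=11)
  Distance 1: (row=0, col=10)
  Distance 2: (row=0, col=9), (row=1, col=10)
  Distance 3: (row=0, col=8)
  Distance 4: (row=0, col=7), (row=1, col=8)
  Distance 5: (row=0, col=6), (row=1, col=7), (row=2, col=8)
  Distance 6: (row=0, col=5), (row=1, col=6), (row=2, col=7), (row=2, col=9), (row=3, col=8)
  Distance 7: (row=0, col=4), (row=1, col=5), (row=2, col=6), (row=3, col=7), (row=3, col=9), (row=4, col=8)
  Distance 8: (row=0, col=3), (row=1, col=4), (row=2, col=5), (row=3, col=6), (row=3, col=10), (row=4, col=7), (row=4, col=9), (row=5, col=8)
  Distance 9: (row=0, col=2), (row=1, col=3), (row=2, col=4), (row=4, col=6), (row=4, col=10), (row=5, col=7), (row=5, col=9), (row=6, col=8)
  Distance 10: (row=2, col=3), (row=3, col=4), (row=4, col=5), (row=4, col=11), (row=5, col=6), (row=5, col=10), (row=6, col=7), (row=7, col=8)
  Distance 11: (row=2, col=2), (row=3, col=3), (row=4, col=4), (row=5, col=5), (row=5, col=11), (row=6, col=6), (row=6, col=10), (row=7, col=7), (row=7, col=9), (row=8, col=8)
  Distance 12: (row=2, col=1), (row=3, col=2), (row=4, col=3), (row=5, col=4), (row=6, col=5), (row=7, col=6), (row=7, col=10), (row=8, col=7)
  Distance 13: (row=1, col=1), (row=2, col=0), (row=4, col=2), (row=5, col=3), (row=6, col=4), (row=7, col=5), (row=7, col=11), (row=8, col=6), (row=8, col=10)
  Distance 14: (row=1, col=0), (row=3, col=0), (row=4, col=1), (row=5, col=2), (row=6, col=3), (row=7, col=4), (row=8, col=5), (row=8, col=11)
  Distance 15: (row=0, col=0), (row=4, col=0), (row=5, col=1), (row=6, col=2), (row=7, col=3), (row=8, col=4)
  Distance 16: (row=5, col=0), (row=6, col=1)
  Distance 17: (row=6, col=0), (row=7, col=1)
  Distance 18: (row=7, col=0), (row=8, col=1)
  Distance 19: (row=8, col=0), (row=8, col=2)
Total reachable: 94 (grid has 95 open cells total)

Answer: Reachable cells: 94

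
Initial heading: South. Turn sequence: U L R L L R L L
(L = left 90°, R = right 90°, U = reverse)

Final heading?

Answer: Final heading: East

Derivation:
Start: South
  U (U-turn (180°)) -> North
  L (left (90° counter-clockwise)) -> West
  R (right (90° clockwise)) -> North
  L (left (90° counter-clockwise)) -> West
  L (left (90° counter-clockwise)) -> South
  R (right (90° clockwise)) -> West
  L (left (90° counter-clockwise)) -> South
  L (left (90° counter-clockwise)) -> East
Final: East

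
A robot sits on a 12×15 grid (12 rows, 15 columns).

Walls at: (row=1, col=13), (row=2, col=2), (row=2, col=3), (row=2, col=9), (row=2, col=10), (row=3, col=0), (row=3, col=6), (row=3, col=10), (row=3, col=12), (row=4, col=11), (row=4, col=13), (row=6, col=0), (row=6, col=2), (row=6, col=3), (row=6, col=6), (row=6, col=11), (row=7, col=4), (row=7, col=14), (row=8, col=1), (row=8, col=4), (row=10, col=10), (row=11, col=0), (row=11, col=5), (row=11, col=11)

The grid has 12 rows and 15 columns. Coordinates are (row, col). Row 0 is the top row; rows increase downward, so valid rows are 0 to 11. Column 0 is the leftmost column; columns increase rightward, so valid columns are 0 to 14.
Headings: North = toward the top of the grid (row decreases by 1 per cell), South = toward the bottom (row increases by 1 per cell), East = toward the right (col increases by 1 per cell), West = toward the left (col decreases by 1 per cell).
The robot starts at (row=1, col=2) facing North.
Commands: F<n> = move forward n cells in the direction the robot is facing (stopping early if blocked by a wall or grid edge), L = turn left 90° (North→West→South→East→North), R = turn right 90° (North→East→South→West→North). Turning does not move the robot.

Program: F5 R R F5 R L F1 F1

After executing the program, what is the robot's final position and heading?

Start: (row=1, col=2), facing North
  F5: move forward 1/5 (blocked), now at (row=0, col=2)
  R: turn right, now facing East
  R: turn right, now facing South
  F5: move forward 1/5 (blocked), now at (row=1, col=2)
  R: turn right, now facing West
  L: turn left, now facing South
  F1: move forward 0/1 (blocked), now at (row=1, col=2)
  F1: move forward 0/1 (blocked), now at (row=1, col=2)
Final: (row=1, col=2), facing South

Answer: Final position: (row=1, col=2), facing South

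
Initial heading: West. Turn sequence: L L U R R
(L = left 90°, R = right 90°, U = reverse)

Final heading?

Answer: Final heading: East

Derivation:
Start: West
  L (left (90° counter-clockwise)) -> South
  L (left (90° counter-clockwise)) -> East
  U (U-turn (180°)) -> West
  R (right (90° clockwise)) -> North
  R (right (90° clockwise)) -> East
Final: East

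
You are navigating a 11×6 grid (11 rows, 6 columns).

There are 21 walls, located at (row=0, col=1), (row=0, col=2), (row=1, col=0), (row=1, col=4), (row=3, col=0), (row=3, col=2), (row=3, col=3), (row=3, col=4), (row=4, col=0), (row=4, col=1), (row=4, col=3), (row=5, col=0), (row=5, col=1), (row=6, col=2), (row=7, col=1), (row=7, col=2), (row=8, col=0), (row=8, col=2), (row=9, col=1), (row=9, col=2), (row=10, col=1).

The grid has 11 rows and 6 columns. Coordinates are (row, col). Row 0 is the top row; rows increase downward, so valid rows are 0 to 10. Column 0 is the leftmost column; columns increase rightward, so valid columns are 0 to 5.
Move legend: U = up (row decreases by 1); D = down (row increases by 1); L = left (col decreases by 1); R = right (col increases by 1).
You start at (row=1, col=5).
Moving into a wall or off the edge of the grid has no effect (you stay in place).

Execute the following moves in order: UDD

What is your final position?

Answer: Final position: (row=2, col=5)

Derivation:
Start: (row=1, col=5)
  U (up): (row=1, col=5) -> (row=0, col=5)
  D (down): (row=0, col=5) -> (row=1, col=5)
  D (down): (row=1, col=5) -> (row=2, col=5)
Final: (row=2, col=5)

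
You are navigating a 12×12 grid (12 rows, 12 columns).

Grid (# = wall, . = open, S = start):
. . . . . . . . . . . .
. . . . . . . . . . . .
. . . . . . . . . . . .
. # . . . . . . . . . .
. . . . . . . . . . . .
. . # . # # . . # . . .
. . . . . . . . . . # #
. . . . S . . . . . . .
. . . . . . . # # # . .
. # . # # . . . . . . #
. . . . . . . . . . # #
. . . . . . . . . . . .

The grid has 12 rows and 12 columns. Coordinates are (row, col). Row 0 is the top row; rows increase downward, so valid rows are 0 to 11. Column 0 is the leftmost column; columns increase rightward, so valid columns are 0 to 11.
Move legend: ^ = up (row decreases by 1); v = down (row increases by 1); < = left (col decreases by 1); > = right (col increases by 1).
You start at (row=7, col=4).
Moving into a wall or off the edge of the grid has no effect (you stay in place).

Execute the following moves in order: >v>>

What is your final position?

Answer: Final position: (row=8, col=6)

Derivation:
Start: (row=7, col=4)
  > (right): (row=7, col=4) -> (row=7, col=5)
  v (down): (row=7, col=5) -> (row=8, col=5)
  > (right): (row=8, col=5) -> (row=8, col=6)
  > (right): blocked, stay at (row=8, col=6)
Final: (row=8, col=6)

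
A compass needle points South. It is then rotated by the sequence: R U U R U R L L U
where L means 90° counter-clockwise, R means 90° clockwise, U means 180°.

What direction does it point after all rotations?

Answer: Final heading: West

Derivation:
Start: South
  R (right (90° clockwise)) -> West
  U (U-turn (180°)) -> East
  U (U-turn (180°)) -> West
  R (right (90° clockwise)) -> North
  U (U-turn (180°)) -> South
  R (right (90° clockwise)) -> West
  L (left (90° counter-clockwise)) -> South
  L (left (90° counter-clockwise)) -> East
  U (U-turn (180°)) -> West
Final: West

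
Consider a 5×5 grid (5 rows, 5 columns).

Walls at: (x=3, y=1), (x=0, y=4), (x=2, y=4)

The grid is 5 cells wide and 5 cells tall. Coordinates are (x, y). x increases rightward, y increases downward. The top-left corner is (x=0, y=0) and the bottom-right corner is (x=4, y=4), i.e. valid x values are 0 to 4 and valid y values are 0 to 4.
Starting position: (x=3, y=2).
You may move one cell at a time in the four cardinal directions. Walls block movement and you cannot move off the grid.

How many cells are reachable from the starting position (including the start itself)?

BFS flood-fill from (x=3, y=2):
  Distance 0: (x=3, y=2)
  Distance 1: (x=2, y=2), (x=4, y=2), (x=3, y=3)
  Distance 2: (x=2, y=1), (x=4, y=1), (x=1, y=2), (x=2, y=3), (x=4, y=3), (x=3, y=4)
  Distance 3: (x=2, y=0), (x=4, y=0), (x=1, y=1), (x=0, y=2), (x=1, y=3), (x=4, y=4)
  Distance 4: (x=1, y=0), (x=3, y=0), (x=0, y=1), (x=0, y=3), (x=1, y=4)
  Distance 5: (x=0, y=0)
Total reachable: 22 (grid has 22 open cells total)

Answer: Reachable cells: 22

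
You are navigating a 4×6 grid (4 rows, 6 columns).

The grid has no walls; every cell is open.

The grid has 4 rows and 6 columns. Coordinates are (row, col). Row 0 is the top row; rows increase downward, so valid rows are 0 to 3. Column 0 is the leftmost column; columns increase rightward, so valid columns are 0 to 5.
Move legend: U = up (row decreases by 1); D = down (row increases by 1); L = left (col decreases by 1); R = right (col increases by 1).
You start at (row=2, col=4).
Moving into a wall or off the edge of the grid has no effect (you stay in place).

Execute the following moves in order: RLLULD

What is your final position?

Start: (row=2, col=4)
  R (right): (row=2, col=4) -> (row=2, col=5)
  L (left): (row=2, col=5) -> (row=2, col=4)
  L (left): (row=2, col=4) -> (row=2, col=3)
  U (up): (row=2, col=3) -> (row=1, col=3)
  L (left): (row=1, col=3) -> (row=1, col=2)
  D (down): (row=1, col=2) -> (row=2, col=2)
Final: (row=2, col=2)

Answer: Final position: (row=2, col=2)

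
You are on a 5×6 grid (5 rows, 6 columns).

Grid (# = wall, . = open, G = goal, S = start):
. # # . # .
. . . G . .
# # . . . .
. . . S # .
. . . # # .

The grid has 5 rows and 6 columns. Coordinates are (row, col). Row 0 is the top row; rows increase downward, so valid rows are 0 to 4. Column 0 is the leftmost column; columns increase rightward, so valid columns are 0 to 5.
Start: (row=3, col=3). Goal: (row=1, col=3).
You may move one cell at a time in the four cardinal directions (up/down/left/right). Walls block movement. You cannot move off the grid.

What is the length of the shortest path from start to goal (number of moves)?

Answer: Shortest path length: 2

Derivation:
BFS from (row=3, col=3) until reaching (row=1, col=3):
  Distance 0: (row=3, col=3)
  Distance 1: (row=2, col=3), (row=3, col=2)
  Distance 2: (row=1, col=3), (row=2, col=2), (row=2, col=4), (row=3, col=1), (row=4, col=2)  <- goal reached here
One shortest path (2 moves): (row=3, col=3) -> (row=2, col=3) -> (row=1, col=3)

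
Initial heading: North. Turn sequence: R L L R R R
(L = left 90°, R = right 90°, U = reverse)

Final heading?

Start: North
  R (right (90° clockwise)) -> East
  L (left (90° counter-clockwise)) -> North
  L (left (90° counter-clockwise)) -> West
  R (right (90° clockwise)) -> North
  R (right (90° clockwise)) -> East
  R (right (90° clockwise)) -> South
Final: South

Answer: Final heading: South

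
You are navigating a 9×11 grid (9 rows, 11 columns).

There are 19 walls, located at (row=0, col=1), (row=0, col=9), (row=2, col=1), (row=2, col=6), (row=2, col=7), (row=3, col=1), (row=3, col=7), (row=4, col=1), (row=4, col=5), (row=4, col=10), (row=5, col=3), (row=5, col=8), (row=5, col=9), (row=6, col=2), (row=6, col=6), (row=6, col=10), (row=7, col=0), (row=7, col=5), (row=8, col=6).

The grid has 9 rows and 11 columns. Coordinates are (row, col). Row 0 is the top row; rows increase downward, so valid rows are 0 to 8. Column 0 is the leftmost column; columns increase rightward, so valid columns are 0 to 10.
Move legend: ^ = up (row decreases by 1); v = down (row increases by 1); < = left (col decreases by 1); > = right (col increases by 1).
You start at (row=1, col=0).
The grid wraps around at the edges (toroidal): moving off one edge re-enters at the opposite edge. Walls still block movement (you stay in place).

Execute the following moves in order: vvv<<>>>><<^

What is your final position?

Start: (row=1, col=0)
  v (down): (row=1, col=0) -> (row=2, col=0)
  v (down): (row=2, col=0) -> (row=3, col=0)
  v (down): (row=3, col=0) -> (row=4, col=0)
  < (left): blocked, stay at (row=4, col=0)
  < (left): blocked, stay at (row=4, col=0)
  [×4]> (right): blocked, stay at (row=4, col=0)
  < (left): blocked, stay at (row=4, col=0)
  < (left): blocked, stay at (row=4, col=0)
  ^ (up): (row=4, col=0) -> (row=3, col=0)
Final: (row=3, col=0)

Answer: Final position: (row=3, col=0)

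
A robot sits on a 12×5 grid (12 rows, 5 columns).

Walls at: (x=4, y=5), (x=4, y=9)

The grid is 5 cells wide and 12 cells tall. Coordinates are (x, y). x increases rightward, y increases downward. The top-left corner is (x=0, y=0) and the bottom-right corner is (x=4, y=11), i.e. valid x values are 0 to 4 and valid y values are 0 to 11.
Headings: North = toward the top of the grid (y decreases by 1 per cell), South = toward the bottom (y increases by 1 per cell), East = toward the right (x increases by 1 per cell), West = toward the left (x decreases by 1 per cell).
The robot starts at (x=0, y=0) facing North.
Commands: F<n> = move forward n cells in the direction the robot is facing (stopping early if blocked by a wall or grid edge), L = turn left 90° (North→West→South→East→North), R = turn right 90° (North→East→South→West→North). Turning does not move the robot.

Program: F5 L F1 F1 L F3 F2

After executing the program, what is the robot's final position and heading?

Start: (x=0, y=0), facing North
  F5: move forward 0/5 (blocked), now at (x=0, y=0)
  L: turn left, now facing West
  F1: move forward 0/1 (blocked), now at (x=0, y=0)
  F1: move forward 0/1 (blocked), now at (x=0, y=0)
  L: turn left, now facing South
  F3: move forward 3, now at (x=0, y=3)
  F2: move forward 2, now at (x=0, y=5)
Final: (x=0, y=5), facing South

Answer: Final position: (x=0, y=5), facing South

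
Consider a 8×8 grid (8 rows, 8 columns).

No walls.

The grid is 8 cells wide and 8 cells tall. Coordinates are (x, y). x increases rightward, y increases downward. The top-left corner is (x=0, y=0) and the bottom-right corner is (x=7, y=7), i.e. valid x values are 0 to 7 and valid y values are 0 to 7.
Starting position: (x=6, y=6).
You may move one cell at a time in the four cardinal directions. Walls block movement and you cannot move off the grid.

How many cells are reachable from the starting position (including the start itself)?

Answer: Reachable cells: 64

Derivation:
BFS flood-fill from (x=6, y=6):
  Distance 0: (x=6, y=6)
  Distance 1: (x=6, y=5), (x=5, y=6), (x=7, y=6), (x=6, y=7)
  Distance 2: (x=6, y=4), (x=5, y=5), (x=7, y=5), (x=4, y=6), (x=5, y=7), (x=7, y=7)
  Distance 3: (x=6, y=3), (x=5, y=4), (x=7, y=4), (x=4, y=5), (x=3, y=6), (x=4, y=7)
  Distance 4: (x=6, y=2), (x=5, y=3), (x=7, y=3), (x=4, y=4), (x=3, y=5), (x=2, y=6), (x=3, y=7)
  Distance 5: (x=6, y=1), (x=5, y=2), (x=7, y=2), (x=4, y=3), (x=3, y=4), (x=2, y=5), (x=1, y=6), (x=2, y=7)
  Distance 6: (x=6, y=0), (x=5, y=1), (x=7, y=1), (x=4, y=2), (x=3, y=3), (x=2, y=4), (x=1, y=5), (x=0, y=6), (x=1, y=7)
  Distance 7: (x=5, y=0), (x=7, y=0), (x=4, y=1), (x=3, y=2), (x=2, y=3), (x=1, y=4), (x=0, y=5), (x=0, y=7)
  Distance 8: (x=4, y=0), (x=3, y=1), (x=2, y=2), (x=1, y=3), (x=0, y=4)
  Distance 9: (x=3, y=0), (x=2, y=1), (x=1, y=2), (x=0, y=3)
  Distance 10: (x=2, y=0), (x=1, y=1), (x=0, y=2)
  Distance 11: (x=1, y=0), (x=0, y=1)
  Distance 12: (x=0, y=0)
Total reachable: 64 (grid has 64 open cells total)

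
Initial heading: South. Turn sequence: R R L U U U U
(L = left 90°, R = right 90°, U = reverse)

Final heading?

Start: South
  R (right (90° clockwise)) -> West
  R (right (90° clockwise)) -> North
  L (left (90° counter-clockwise)) -> West
  U (U-turn (180°)) -> East
  U (U-turn (180°)) -> West
  U (U-turn (180°)) -> East
  U (U-turn (180°)) -> West
Final: West

Answer: Final heading: West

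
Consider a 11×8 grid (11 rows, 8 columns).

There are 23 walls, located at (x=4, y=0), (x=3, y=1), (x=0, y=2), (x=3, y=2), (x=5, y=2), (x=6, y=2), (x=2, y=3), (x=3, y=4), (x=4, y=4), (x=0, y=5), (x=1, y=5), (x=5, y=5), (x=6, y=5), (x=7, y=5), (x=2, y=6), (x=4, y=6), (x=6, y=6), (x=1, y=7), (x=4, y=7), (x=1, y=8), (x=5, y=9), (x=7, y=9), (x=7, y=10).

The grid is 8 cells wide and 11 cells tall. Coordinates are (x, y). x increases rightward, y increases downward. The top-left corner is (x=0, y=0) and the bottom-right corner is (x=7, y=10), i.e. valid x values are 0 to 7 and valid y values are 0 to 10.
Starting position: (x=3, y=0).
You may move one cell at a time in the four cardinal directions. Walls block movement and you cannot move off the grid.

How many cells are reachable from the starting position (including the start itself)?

Answer: Reachable cells: 48

Derivation:
BFS flood-fill from (x=3, y=0):
  Distance 0: (x=3, y=0)
  Distance 1: (x=2, y=0)
  Distance 2: (x=1, y=0), (x=2, y=1)
  Distance 3: (x=0, y=0), (x=1, y=1), (x=2, y=2)
  Distance 4: (x=0, y=1), (x=1, y=2)
  Distance 5: (x=1, y=3)
  Distance 6: (x=0, y=3), (x=1, y=4)
  Distance 7: (x=0, y=4), (x=2, y=4)
  Distance 8: (x=2, y=5)
  Distance 9: (x=3, y=5)
  Distance 10: (x=4, y=5), (x=3, y=6)
  Distance 11: (x=3, y=7)
  Distance 12: (x=2, y=7), (x=3, y=8)
  Distance 13: (x=2, y=8), (x=4, y=8), (x=3, y=9)
  Distance 14: (x=5, y=8), (x=2, y=9), (x=4, y=9), (x=3, y=10)
  Distance 15: (x=5, y=7), (x=6, y=8), (x=1, y=9), (x=2, y=10), (x=4, y=10)
  Distance 16: (x=5, y=6), (x=6, y=7), (x=7, y=8), (x=0, y=9), (x=6, y=9), (x=1, y=10), (x=5, y=10)
  Distance 17: (x=7, y=7), (x=0, y=8), (x=0, y=10), (x=6, y=10)
  Distance 18: (x=7, y=6), (x=0, y=7)
  Distance 19: (x=0, y=6)
  Distance 20: (x=1, y=6)
Total reachable: 48 (grid has 65 open cells total)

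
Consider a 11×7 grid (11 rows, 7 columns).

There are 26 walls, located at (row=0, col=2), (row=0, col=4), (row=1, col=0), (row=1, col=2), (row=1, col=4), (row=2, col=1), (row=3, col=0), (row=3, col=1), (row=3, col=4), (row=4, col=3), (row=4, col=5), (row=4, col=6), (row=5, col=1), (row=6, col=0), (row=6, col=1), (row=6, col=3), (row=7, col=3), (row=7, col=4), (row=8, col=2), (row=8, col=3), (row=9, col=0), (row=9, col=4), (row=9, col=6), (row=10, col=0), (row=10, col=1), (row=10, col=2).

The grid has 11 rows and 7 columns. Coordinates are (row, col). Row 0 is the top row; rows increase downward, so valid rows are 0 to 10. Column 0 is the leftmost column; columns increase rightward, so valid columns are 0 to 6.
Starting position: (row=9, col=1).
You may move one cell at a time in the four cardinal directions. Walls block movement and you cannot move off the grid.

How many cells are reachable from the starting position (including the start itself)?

Answer: Reachable cells: 47

Derivation:
BFS flood-fill from (row=9, col=1):
  Distance 0: (row=9, col=1)
  Distance 1: (row=8, col=1), (row=9, col=2)
  Distance 2: (row=7, col=1), (row=8, col=0), (row=9, col=3)
  Distance 3: (row=7, col=0), (row=7, col=2), (row=10, col=3)
  Distance 4: (row=6, col=2), (row=10, col=4)
  Distance 5: (row=5, col=2), (row=10, col=5)
  Distance 6: (row=4, col=2), (row=5, col=3), (row=9, col=5), (row=10, col=6)
  Distance 7: (row=3, col=2), (row=4, col=1), (row=5, col=4), (row=8, col=5)
  Distance 8: (row=2, col=2), (row=3, col=3), (row=4, col=0), (row=4, col=4), (row=5, col=5), (row=6, col=4), (row=7, col=5), (row=8, col=4), (row=8, col=6)
  Distance 9: (row=2, col=3), (row=5, col=0), (row=5, col=6), (row=6, col=5), (row=7, col=6)
  Distance 10: (row=1, col=3), (row=2, col=4), (row=6, col=6)
  Distance 11: (row=0, col=3), (row=2, col=5)
  Distance 12: (row=1, col=5), (row=2, col=6), (row=3, col=5)
  Distance 13: (row=0, col=5), (row=1, col=6), (row=3, col=6)
  Distance 14: (row=0, col=6)
Total reachable: 47 (grid has 51 open cells total)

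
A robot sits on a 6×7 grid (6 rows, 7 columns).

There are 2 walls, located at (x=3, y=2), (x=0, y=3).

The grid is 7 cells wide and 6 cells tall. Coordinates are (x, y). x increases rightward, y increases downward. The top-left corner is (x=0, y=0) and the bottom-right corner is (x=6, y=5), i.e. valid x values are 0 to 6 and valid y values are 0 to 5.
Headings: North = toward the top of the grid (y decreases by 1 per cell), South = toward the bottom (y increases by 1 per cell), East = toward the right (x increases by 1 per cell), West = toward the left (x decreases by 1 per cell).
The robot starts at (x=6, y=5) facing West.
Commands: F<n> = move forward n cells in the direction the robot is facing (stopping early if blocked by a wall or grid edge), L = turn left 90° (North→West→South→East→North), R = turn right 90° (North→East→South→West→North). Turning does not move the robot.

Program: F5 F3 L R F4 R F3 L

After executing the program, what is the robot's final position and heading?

Answer: Final position: (x=0, y=4), facing West

Derivation:
Start: (x=6, y=5), facing West
  F5: move forward 5, now at (x=1, y=5)
  F3: move forward 1/3 (blocked), now at (x=0, y=5)
  L: turn left, now facing South
  R: turn right, now facing West
  F4: move forward 0/4 (blocked), now at (x=0, y=5)
  R: turn right, now facing North
  F3: move forward 1/3 (blocked), now at (x=0, y=4)
  L: turn left, now facing West
Final: (x=0, y=4), facing West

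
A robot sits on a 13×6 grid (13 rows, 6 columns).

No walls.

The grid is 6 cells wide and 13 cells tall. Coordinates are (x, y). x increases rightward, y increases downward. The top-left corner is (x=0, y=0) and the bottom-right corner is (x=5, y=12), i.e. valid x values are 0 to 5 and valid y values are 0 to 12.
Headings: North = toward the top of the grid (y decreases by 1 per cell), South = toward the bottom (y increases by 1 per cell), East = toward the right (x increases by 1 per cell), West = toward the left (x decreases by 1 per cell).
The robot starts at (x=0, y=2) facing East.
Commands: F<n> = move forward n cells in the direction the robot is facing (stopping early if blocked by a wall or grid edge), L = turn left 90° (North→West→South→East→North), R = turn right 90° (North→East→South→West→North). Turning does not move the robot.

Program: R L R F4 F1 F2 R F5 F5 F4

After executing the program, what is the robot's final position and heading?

Answer: Final position: (x=0, y=9), facing West

Derivation:
Start: (x=0, y=2), facing East
  R: turn right, now facing South
  L: turn left, now facing East
  R: turn right, now facing South
  F4: move forward 4, now at (x=0, y=6)
  F1: move forward 1, now at (x=0, y=7)
  F2: move forward 2, now at (x=0, y=9)
  R: turn right, now facing West
  F5: move forward 0/5 (blocked), now at (x=0, y=9)
  F5: move forward 0/5 (blocked), now at (x=0, y=9)
  F4: move forward 0/4 (blocked), now at (x=0, y=9)
Final: (x=0, y=9), facing West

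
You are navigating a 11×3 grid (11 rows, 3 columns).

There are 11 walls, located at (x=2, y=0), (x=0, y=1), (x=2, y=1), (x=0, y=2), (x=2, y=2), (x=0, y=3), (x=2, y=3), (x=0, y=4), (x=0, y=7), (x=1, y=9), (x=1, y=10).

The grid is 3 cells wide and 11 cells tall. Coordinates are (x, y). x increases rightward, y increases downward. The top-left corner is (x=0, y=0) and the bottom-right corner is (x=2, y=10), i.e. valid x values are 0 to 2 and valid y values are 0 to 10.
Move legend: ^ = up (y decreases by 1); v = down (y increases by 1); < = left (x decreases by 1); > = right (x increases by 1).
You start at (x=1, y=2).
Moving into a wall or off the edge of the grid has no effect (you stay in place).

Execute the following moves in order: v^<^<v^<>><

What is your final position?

Answer: Final position: (x=1, y=1)

Derivation:
Start: (x=1, y=2)
  v (down): (x=1, y=2) -> (x=1, y=3)
  ^ (up): (x=1, y=3) -> (x=1, y=2)
  < (left): blocked, stay at (x=1, y=2)
  ^ (up): (x=1, y=2) -> (x=1, y=1)
  < (left): blocked, stay at (x=1, y=1)
  v (down): (x=1, y=1) -> (x=1, y=2)
  ^ (up): (x=1, y=2) -> (x=1, y=1)
  < (left): blocked, stay at (x=1, y=1)
  > (right): blocked, stay at (x=1, y=1)
  > (right): blocked, stay at (x=1, y=1)
  < (left): blocked, stay at (x=1, y=1)
Final: (x=1, y=1)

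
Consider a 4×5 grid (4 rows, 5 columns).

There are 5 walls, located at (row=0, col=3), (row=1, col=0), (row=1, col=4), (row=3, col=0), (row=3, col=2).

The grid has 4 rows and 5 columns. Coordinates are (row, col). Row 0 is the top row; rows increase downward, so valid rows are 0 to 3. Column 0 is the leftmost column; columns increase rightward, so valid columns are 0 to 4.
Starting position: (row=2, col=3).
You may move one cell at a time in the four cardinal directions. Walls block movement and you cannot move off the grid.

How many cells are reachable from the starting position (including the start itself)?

Answer: Reachable cells: 14

Derivation:
BFS flood-fill from (row=2, col=3):
  Distance 0: (row=2, col=3)
  Distance 1: (row=1, col=3), (row=2, col=2), (row=2, col=4), (row=3, col=3)
  Distance 2: (row=1, col=2), (row=2, col=1), (row=3, col=4)
  Distance 3: (row=0, col=2), (row=1, col=1), (row=2, col=0), (row=3, col=1)
  Distance 4: (row=0, col=1)
  Distance 5: (row=0, col=0)
Total reachable: 14 (grid has 15 open cells total)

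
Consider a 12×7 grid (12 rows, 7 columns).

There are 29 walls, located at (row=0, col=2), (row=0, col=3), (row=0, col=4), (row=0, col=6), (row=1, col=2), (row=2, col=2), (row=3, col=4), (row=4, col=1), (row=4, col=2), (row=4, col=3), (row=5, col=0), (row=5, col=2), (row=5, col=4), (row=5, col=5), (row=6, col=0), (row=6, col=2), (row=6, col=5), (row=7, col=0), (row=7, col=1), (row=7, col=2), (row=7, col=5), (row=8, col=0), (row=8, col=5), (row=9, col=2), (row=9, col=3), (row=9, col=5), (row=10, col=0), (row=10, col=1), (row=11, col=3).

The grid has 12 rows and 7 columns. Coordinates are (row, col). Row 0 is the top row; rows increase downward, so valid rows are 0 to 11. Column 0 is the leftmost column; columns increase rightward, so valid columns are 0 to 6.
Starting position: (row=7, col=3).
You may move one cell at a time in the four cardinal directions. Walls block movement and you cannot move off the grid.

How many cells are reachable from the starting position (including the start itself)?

BFS flood-fill from (row=7, col=3):
  Distance 0: (row=7, col=3)
  Distance 1: (row=6, col=3), (row=7, col=4), (row=8, col=3)
  Distance 2: (row=5, col=3), (row=6, col=4), (row=8, col=2), (row=8, col=4)
  Distance 3: (row=8, col=1), (row=9, col=4)
  Distance 4: (row=9, col=1), (row=10, col=4)
  Distance 5: (row=9, col=0), (row=10, col=3), (row=10, col=5), (row=11, col=4)
  Distance 6: (row=10, col=2), (row=10, col=6), (row=11, col=5)
  Distance 7: (row=9, col=6), (row=11, col=2), (row=11, col=6)
  Distance 8: (row=8, col=6), (row=11, col=1)
  Distance 9: (row=7, col=6), (row=11, col=0)
  Distance 10: (row=6, col=6)
  Distance 11: (row=5, col=6)
  Distance 12: (row=4, col=6)
  Distance 13: (row=3, col=6), (row=4, col=5)
  Distance 14: (row=2, col=6), (row=3, col=5), (row=4, col=4)
  Distance 15: (row=1, col=6), (row=2, col=5)
  Distance 16: (row=1, col=5), (row=2, col=4)
  Distance 17: (row=0, col=5), (row=1, col=4), (row=2, col=3)
  Distance 18: (row=1, col=3), (row=3, col=3)
  Distance 19: (row=3, col=2)
  Distance 20: (row=3, col=1)
  Distance 21: (row=2, col=1), (row=3, col=0)
  Distance 22: (row=1, col=1), (row=2, col=0), (row=4, col=0)
  Distance 23: (row=0, col=1), (row=1, col=0)
  Distance 24: (row=0, col=0)
Total reachable: 53 (grid has 55 open cells total)

Answer: Reachable cells: 53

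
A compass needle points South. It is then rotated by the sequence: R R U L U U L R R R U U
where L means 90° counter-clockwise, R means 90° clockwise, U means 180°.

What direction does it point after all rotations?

Answer: Final heading: West

Derivation:
Start: South
  R (right (90° clockwise)) -> West
  R (right (90° clockwise)) -> North
  U (U-turn (180°)) -> South
  L (left (90° counter-clockwise)) -> East
  U (U-turn (180°)) -> West
  U (U-turn (180°)) -> East
  L (left (90° counter-clockwise)) -> North
  R (right (90° clockwise)) -> East
  R (right (90° clockwise)) -> South
  R (right (90° clockwise)) -> West
  U (U-turn (180°)) -> East
  U (U-turn (180°)) -> West
Final: West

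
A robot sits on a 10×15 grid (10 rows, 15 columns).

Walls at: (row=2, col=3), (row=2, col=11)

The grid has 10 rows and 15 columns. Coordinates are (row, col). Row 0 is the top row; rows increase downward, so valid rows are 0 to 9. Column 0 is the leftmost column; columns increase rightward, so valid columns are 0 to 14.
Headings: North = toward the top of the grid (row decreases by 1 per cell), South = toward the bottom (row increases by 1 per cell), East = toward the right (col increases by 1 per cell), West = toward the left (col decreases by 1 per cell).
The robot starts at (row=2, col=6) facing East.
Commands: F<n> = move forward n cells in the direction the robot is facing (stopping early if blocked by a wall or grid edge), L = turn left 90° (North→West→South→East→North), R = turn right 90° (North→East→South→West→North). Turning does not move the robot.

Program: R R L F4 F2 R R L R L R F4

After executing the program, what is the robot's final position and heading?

Answer: Final position: (row=4, col=6), facing North

Derivation:
Start: (row=2, col=6), facing East
  R: turn right, now facing South
  R: turn right, now facing West
  L: turn left, now facing South
  F4: move forward 4, now at (row=6, col=6)
  F2: move forward 2, now at (row=8, col=6)
  R: turn right, now facing West
  R: turn right, now facing North
  L: turn left, now facing West
  R: turn right, now facing North
  L: turn left, now facing West
  R: turn right, now facing North
  F4: move forward 4, now at (row=4, col=6)
Final: (row=4, col=6), facing North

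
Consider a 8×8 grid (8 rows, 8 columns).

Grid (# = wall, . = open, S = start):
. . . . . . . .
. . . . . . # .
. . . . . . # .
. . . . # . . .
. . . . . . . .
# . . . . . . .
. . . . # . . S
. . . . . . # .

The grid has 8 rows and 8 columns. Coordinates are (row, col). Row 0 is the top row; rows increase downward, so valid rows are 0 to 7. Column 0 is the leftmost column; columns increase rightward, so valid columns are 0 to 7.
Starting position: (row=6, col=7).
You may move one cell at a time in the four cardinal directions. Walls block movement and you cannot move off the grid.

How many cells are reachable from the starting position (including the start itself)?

BFS flood-fill from (row=6, col=7):
  Distance 0: (row=6, col=7)
  Distance 1: (row=5, col=7), (row=6, col=6), (row=7, col=7)
  Distance 2: (row=4, col=7), (row=5, col=6), (row=6, col=5)
  Distance 3: (row=3, col=7), (row=4, col=6), (row=5, col=5), (row=7, col=5)
  Distance 4: (row=2, col=7), (row=3, col=6), (row=4, col=5), (row=5, col=4), (row=7, col=4)
  Distance 5: (row=1, col=7), (row=3, col=5), (row=4, col=4), (row=5, col=3), (row=7, col=3)
  Distance 6: (row=0, col=7), (row=2, col=5), (row=4, col=3), (row=5, col=2), (row=6, col=3), (row=7, col=2)
  Distance 7: (row=0, col=6), (row=1, col=5), (row=2, col=4), (row=3, col=3), (row=4, col=2), (row=5, col=1), (row=6, col=2), (row=7, col=1)
  Distance 8: (row=0, col=5), (row=1, col=4), (row=2, col=3), (row=3, col=2), (row=4, col=1), (row=6, col=1), (row=7, col=0)
  Distance 9: (row=0, col=4), (row=1, col=3), (row=2, col=2), (row=3, col=1), (row=4, col=0), (row=6, col=0)
  Distance 10: (row=0, col=3), (row=1, col=2), (row=2, col=1), (row=3, col=0)
  Distance 11: (row=0, col=2), (row=1, col=1), (row=2, col=0)
  Distance 12: (row=0, col=1), (row=1, col=0)
  Distance 13: (row=0, col=0)
Total reachable: 58 (grid has 58 open cells total)

Answer: Reachable cells: 58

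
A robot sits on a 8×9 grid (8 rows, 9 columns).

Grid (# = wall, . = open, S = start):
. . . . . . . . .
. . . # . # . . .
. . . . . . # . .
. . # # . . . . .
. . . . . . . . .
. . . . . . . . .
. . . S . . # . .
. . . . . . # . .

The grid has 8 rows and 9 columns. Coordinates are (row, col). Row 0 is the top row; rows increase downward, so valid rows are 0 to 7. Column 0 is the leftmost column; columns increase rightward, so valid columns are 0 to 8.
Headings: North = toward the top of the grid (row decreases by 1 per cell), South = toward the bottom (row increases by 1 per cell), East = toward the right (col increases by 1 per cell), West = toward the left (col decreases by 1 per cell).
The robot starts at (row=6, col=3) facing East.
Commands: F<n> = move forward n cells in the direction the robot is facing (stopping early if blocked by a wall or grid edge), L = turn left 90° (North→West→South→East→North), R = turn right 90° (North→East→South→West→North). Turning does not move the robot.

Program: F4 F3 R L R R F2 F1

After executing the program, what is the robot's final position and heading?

Answer: Final position: (row=6, col=2), facing West

Derivation:
Start: (row=6, col=3), facing East
  F4: move forward 2/4 (blocked), now at (row=6, col=5)
  F3: move forward 0/3 (blocked), now at (row=6, col=5)
  R: turn right, now facing South
  L: turn left, now facing East
  R: turn right, now facing South
  R: turn right, now facing West
  F2: move forward 2, now at (row=6, col=3)
  F1: move forward 1, now at (row=6, col=2)
Final: (row=6, col=2), facing West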